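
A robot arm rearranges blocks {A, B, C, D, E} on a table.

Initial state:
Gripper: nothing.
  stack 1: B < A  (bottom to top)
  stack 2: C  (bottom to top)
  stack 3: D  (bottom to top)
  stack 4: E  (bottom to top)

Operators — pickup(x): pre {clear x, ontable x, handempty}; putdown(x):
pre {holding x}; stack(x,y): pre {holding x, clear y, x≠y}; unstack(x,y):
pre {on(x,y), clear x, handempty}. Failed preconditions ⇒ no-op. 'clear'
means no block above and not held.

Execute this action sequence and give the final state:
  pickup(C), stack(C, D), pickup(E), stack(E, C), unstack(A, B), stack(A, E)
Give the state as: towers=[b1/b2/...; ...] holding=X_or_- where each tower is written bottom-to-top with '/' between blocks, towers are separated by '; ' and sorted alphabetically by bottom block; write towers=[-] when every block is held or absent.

towers=[B; D/C/E/A] holding=-

step 1 (pickup(C)): towers=[B/A; D; E] holding=C
step 2 (stack(C, D)): towers=[B/A; D/C; E] holding=-
step 3 (pickup(E)): towers=[B/A; D/C] holding=E
step 4 (stack(E, C)): towers=[B/A; D/C/E] holding=-
step 5 (unstack(A, B)): towers=[B; D/C/E] holding=A
step 6 (stack(A, E)): towers=[B; D/C/E/A] holding=-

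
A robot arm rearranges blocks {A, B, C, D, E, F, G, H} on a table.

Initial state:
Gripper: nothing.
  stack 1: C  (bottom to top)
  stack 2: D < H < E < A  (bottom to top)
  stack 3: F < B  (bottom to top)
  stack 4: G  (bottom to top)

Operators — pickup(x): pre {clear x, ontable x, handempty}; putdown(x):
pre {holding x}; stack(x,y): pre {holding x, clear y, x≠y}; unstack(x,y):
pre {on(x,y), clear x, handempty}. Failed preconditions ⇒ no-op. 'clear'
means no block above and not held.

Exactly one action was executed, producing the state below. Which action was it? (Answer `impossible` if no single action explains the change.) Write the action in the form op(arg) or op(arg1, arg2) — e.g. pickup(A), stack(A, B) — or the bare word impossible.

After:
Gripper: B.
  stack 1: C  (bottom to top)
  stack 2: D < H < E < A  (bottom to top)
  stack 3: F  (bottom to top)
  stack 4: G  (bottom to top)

unstack(B, F)

target: towers=[C; D/H/E/A; F; G] holding=B
         pickup(G) → towers=[C; D/H/E/A; F/B] holding=G
     unstack(A, E) → towers=[C; D/H/E; F/B; G] holding=A
     unstack(B, F) → towers=[C; D/H/E/A; F; G] holding=B  ← match
         pickup(C) → towers=[D/H/E/A; F/B; G] holding=C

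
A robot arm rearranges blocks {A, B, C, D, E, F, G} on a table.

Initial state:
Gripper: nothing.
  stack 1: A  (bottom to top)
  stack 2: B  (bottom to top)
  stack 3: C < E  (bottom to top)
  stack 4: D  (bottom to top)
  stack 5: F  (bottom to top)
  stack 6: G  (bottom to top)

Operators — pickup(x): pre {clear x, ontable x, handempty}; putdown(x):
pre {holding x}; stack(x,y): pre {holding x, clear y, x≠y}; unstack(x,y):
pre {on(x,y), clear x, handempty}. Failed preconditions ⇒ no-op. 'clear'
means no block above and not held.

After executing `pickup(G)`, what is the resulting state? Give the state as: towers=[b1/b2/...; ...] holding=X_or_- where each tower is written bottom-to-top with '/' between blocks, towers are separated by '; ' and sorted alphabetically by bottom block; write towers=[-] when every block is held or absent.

towers=[A; B; C/E; D; F] holding=G

before: towers=[A; B; C/E; D; F; G] holding=-
pre[pickup(G)]: clear(G) ✓, ontable(G) ✓, handempty ✓
all met → apply pickup(G)
after:  towers=[A; B; C/E; D; F] holding=G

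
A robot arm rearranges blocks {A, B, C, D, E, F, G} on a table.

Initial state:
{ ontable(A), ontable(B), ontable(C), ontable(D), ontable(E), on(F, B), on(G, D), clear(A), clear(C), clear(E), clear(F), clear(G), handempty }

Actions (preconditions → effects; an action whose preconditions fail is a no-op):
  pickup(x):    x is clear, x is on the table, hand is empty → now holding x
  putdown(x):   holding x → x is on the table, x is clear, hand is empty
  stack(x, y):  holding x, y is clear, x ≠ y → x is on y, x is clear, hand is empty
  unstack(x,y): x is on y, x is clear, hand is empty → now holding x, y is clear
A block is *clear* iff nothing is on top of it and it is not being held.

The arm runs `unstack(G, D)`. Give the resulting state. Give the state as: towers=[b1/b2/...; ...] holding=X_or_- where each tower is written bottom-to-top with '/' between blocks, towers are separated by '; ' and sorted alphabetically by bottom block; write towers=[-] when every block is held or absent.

before: towers=[A; B/F; C; D/G; E] holding=-
pre[unstack(G, D)]: on(G,D) ok, clear(G) ok, handempty ok
all met → apply unstack(G, D)
after:  towers=[A; B/F; C; D; E] holding=G

towers=[A; B/F; C; D; E] holding=G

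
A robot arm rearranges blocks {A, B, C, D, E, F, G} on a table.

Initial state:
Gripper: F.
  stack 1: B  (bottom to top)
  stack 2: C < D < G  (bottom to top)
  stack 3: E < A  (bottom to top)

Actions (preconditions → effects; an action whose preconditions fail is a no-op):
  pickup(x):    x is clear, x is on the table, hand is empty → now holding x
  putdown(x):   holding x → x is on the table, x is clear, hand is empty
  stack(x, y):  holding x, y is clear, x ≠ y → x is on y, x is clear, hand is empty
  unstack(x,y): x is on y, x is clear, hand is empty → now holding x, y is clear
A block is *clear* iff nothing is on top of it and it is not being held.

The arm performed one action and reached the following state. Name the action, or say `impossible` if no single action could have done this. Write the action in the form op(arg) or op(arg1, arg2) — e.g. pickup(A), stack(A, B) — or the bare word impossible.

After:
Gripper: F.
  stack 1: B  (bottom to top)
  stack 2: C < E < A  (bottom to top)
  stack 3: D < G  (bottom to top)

impossible

target: towers=[B; C/E/A; D/G] holding=F
        putdown(F) → towers=[B; C/D/G; E/A; F] holding=-
       stack(F, B) → towers=[B/F; C/D/G; E/A] holding=-
       stack(F, G) → towers=[B; C/D/G/F; E/A] holding=-
       stack(F, A) → towers=[B; C/D/G; E/A/F] holding=-
none of the 4 applicable actions match → impossible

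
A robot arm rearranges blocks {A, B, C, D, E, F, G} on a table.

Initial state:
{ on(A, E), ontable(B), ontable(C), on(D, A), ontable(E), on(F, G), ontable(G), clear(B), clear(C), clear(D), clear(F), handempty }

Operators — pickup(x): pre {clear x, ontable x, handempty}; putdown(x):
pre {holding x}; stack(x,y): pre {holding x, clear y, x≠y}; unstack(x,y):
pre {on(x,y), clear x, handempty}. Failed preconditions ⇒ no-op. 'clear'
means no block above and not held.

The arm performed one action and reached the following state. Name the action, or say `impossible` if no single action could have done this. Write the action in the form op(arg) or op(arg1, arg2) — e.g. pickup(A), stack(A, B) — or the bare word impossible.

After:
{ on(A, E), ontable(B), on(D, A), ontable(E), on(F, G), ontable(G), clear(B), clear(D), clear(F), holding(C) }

target: towers=[B; E/A/D; G/F] holding=C
         pickup(B) → towers=[C; E/A/D; G/F] holding=B
     unstack(F, G) → towers=[B; C; E/A/D; G] holding=F
     unstack(D, A) → towers=[B; C; E/A; G/F] holding=D
         pickup(C) → towers=[B; E/A/D; G/F] holding=C  ← match

pickup(C)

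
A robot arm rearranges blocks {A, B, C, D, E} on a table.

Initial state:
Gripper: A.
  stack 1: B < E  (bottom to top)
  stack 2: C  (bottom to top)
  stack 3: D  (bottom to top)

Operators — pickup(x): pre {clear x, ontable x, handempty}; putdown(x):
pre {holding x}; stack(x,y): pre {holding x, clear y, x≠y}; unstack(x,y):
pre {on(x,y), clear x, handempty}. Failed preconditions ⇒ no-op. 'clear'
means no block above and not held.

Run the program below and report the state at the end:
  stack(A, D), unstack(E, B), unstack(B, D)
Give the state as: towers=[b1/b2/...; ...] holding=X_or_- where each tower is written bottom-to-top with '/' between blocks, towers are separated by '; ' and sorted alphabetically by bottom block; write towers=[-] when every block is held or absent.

step 1 (stack(A, D)): towers=[B/E; C; D/A] holding=-
step 2 (unstack(E, B)): towers=[B; C; D/A] holding=E
step 3 (unstack(B, D)) [no-op]: towers=[B; C; D/A] holding=E

towers=[B; C; D/A] holding=E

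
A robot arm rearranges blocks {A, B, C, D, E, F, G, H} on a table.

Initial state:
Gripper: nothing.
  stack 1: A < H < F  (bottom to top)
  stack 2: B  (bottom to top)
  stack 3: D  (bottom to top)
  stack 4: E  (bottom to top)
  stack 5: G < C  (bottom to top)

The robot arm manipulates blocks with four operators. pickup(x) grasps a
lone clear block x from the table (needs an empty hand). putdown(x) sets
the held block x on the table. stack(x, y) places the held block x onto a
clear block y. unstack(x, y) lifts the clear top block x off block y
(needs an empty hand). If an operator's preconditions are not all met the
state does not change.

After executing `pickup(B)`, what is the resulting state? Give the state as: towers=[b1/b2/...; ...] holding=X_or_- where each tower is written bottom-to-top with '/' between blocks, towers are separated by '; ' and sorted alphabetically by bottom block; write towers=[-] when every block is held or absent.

before: towers=[A/H/F; B; D; E; G/C] holding=-
pre[pickup(B)]: clear(B) ok, ontable(B) ok, handempty ok
all met → apply pickup(B)
after:  towers=[A/H/F; D; E; G/C] holding=B

towers=[A/H/F; D; E; G/C] holding=B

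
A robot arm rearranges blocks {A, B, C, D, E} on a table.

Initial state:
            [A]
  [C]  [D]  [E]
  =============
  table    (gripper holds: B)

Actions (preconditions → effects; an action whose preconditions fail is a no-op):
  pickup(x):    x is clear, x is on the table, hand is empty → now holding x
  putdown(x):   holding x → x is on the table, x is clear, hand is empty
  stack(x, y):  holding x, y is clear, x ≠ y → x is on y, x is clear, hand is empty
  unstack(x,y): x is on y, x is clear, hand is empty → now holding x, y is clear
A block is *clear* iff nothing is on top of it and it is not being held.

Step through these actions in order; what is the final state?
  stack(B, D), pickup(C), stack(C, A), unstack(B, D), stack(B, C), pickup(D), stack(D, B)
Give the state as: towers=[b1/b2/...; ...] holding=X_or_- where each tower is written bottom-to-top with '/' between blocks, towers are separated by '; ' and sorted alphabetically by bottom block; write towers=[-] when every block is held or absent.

step 1 (stack(B, D)): towers=[C; D/B; E/A] holding=-
step 2 (pickup(C)): towers=[D/B; E/A] holding=C
step 3 (stack(C, A)): towers=[D/B; E/A/C] holding=-
step 4 (unstack(B, D)): towers=[D; E/A/C] holding=B
step 5 (stack(B, C)): towers=[D; E/A/C/B] holding=-
step 6 (pickup(D)): towers=[E/A/C/B] holding=D
step 7 (stack(D, B)): towers=[E/A/C/B/D] holding=-

towers=[E/A/C/B/D] holding=-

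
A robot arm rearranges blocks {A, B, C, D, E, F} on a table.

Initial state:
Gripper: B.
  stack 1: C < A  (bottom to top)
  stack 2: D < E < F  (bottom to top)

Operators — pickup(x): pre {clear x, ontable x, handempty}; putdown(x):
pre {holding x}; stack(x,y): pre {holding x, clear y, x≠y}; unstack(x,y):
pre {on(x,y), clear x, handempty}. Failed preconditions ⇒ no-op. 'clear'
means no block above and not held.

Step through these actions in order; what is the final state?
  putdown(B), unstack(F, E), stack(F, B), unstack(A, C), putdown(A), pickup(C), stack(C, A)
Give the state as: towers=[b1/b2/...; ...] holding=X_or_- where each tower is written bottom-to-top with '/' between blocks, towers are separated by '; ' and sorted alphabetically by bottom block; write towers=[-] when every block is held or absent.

step 1 (putdown(B)): towers=[B; C/A; D/E/F] holding=-
step 2 (unstack(F, E)): towers=[B; C/A; D/E] holding=F
step 3 (stack(F, B)): towers=[B/F; C/A; D/E] holding=-
step 4 (unstack(A, C)): towers=[B/F; C; D/E] holding=A
step 5 (putdown(A)): towers=[A; B/F; C; D/E] holding=-
step 6 (pickup(C)): towers=[A; B/F; D/E] holding=C
step 7 (stack(C, A)): towers=[A/C; B/F; D/E] holding=-

towers=[A/C; B/F; D/E] holding=-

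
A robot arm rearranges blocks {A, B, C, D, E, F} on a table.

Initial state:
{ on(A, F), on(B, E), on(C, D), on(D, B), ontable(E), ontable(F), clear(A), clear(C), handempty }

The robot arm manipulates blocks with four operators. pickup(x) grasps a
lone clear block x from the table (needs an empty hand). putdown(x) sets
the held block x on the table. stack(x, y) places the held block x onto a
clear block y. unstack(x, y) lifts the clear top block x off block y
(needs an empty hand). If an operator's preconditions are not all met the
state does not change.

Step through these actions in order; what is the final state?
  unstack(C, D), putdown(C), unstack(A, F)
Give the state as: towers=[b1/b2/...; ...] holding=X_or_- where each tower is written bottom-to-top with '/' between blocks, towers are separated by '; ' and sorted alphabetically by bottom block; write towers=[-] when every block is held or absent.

towers=[C; E/B/D; F] holding=A

step 1 (unstack(C, D)): towers=[E/B/D; F/A] holding=C
step 2 (putdown(C)): towers=[C; E/B/D; F/A] holding=-
step 3 (unstack(A, F)): towers=[C; E/B/D; F] holding=A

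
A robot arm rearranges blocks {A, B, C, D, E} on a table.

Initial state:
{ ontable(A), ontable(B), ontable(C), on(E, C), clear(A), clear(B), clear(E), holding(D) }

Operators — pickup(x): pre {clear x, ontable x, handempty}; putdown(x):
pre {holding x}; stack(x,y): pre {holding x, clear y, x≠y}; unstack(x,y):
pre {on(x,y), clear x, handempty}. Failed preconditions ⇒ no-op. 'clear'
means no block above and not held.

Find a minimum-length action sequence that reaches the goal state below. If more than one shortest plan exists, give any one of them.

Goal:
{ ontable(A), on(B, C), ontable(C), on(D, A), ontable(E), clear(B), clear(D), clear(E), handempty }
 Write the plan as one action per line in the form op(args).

stack(D, A)
unstack(E, C)
putdown(E)
pickup(B)
stack(B, C)

step 1 (stack(D, A)): towers=[A/D; B; C/E] holding=-
step 2 (unstack(E, C)): towers=[A/D; B; C] holding=E
step 3 (putdown(E)): towers=[A/D; B; C; E] holding=-
step 4 (pickup(B)): towers=[A/D; C; E] holding=B
step 5 (stack(B, C)): towers=[A/D; C/B; E] holding=-
goal check: towers=[A/D; C/B; E] holding=- — reached (length 5, optimal by BFS)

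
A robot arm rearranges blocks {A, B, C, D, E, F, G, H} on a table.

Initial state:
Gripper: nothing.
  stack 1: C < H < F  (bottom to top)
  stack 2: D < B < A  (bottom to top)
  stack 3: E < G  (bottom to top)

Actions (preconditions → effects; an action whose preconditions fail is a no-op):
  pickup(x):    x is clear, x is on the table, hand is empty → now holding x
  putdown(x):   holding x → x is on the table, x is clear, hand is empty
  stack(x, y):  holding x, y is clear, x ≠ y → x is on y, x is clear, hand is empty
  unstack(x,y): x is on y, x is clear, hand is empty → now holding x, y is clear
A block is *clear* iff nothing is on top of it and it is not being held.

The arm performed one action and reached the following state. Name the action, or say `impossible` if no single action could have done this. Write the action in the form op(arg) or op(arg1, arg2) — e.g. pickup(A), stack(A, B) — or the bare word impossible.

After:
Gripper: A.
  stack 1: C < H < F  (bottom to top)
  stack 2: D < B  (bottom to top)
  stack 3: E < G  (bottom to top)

target: towers=[C/H/F; D/B; E/G] holding=A
     unstack(G, E) → towers=[C/H/F; D/B/A; E] holding=G
     unstack(A, B) → towers=[C/H/F; D/B; E/G] holding=A  ← match
     unstack(F, H) → towers=[C/H; D/B/A; E/G] holding=F

unstack(A, B)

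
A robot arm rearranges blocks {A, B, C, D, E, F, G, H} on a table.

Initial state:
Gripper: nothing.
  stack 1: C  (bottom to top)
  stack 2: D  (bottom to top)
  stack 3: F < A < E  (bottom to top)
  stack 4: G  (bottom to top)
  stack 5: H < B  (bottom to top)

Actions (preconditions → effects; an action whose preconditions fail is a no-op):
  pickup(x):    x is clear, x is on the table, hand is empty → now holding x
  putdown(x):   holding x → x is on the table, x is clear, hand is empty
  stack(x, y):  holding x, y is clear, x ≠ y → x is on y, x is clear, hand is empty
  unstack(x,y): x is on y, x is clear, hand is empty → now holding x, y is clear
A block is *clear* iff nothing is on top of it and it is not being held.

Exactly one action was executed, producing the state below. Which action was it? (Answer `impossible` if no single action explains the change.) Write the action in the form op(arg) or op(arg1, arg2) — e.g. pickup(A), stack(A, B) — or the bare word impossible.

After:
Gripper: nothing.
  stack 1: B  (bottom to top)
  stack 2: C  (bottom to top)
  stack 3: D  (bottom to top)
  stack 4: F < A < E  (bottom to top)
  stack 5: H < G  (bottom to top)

target: towers=[B; C; D; F/A/E; H/G] holding=-
         pickup(G) → towers=[C; D; F/A/E; H/B] holding=G
     unstack(E, A) → towers=[C; D; F/A; G; H/B] holding=E
     unstack(B, H) → towers=[C; D; F/A/E; G; H] holding=B
         pickup(D) → towers=[C; F/A/E; G; H/B] holding=D
         pickup(C) → towers=[D; F/A/E; G; H/B] holding=C
none of the 5 applicable actions match → impossible

impossible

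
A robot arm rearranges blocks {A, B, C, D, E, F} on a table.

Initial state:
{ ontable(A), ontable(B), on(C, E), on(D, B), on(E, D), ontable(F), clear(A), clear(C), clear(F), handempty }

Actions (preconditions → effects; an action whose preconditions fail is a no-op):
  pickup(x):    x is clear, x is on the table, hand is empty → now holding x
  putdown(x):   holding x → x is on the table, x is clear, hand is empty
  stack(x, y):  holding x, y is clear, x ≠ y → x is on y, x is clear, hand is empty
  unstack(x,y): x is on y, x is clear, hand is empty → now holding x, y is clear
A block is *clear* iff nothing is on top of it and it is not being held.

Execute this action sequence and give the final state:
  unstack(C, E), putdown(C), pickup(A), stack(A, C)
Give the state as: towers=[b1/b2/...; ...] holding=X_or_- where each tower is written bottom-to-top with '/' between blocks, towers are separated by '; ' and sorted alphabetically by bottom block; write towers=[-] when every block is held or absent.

step 1 (unstack(C, E)): towers=[A; B/D/E; F] holding=C
step 2 (putdown(C)): towers=[A; B/D/E; C; F] holding=-
step 3 (pickup(A)): towers=[B/D/E; C; F] holding=A
step 4 (stack(A, C)): towers=[B/D/E; C/A; F] holding=-

towers=[B/D/E; C/A; F] holding=-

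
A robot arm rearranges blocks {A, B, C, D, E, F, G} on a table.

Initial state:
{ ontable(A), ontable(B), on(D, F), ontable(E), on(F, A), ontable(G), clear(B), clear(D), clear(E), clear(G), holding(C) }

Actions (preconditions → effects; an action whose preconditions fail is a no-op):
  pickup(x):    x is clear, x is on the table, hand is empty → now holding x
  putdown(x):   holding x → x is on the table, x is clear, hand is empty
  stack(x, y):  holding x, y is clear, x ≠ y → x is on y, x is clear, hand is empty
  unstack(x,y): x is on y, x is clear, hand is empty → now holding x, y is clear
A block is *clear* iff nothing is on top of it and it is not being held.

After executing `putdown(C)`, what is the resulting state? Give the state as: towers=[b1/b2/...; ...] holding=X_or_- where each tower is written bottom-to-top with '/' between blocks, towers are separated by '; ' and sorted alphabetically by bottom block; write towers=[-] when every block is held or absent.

towers=[A/F/D; B; C; E; G] holding=-

before: towers=[A/F/D; B; E; G] holding=C
pre[putdown(C)]: holding(C) ✓
all met → apply putdown(C)
after:  towers=[A/F/D; B; C; E; G] holding=-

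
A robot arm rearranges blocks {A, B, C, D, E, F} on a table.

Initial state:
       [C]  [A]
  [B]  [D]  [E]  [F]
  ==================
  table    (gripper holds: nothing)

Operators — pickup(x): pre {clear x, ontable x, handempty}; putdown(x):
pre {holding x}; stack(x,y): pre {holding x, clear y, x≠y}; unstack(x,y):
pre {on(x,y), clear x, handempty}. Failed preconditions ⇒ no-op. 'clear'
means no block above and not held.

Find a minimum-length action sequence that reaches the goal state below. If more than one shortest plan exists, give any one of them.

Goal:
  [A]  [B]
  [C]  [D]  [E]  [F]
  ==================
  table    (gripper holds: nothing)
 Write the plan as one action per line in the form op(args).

step 1 (unstack(C, D)): towers=[B; D; E/A; F] holding=C
step 2 (putdown(C)): towers=[B; C; D; E/A; F] holding=-
step 3 (pickup(B)): towers=[C; D; E/A; F] holding=B
step 4 (stack(B, D)): towers=[C; D/B; E/A; F] holding=-
step 5 (unstack(A, E)): towers=[C; D/B; E; F] holding=A
step 6 (stack(A, C)): towers=[C/A; D/B; E; F] holding=-
goal check: towers=[C/A; D/B; E; F] holding=- — reached (length 6, optimal by BFS)

unstack(C, D)
putdown(C)
pickup(B)
stack(B, D)
unstack(A, E)
stack(A, C)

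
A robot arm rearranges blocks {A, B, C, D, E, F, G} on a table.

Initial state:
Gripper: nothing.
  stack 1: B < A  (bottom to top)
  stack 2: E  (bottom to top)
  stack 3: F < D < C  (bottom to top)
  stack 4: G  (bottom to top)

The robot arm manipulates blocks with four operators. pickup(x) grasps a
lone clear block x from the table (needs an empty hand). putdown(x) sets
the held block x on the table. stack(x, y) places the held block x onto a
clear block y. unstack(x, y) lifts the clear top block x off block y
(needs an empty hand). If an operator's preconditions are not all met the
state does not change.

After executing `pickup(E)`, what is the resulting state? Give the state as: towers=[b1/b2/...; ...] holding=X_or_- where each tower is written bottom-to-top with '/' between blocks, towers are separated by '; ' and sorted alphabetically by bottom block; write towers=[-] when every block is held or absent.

towers=[B/A; F/D/C; G] holding=E

before: towers=[B/A; E; F/D/C; G] holding=-
pre[pickup(E)]: clear(E) ✓, ontable(E) ✓, handempty ✓
all met → apply pickup(E)
after:  towers=[B/A; F/D/C; G] holding=E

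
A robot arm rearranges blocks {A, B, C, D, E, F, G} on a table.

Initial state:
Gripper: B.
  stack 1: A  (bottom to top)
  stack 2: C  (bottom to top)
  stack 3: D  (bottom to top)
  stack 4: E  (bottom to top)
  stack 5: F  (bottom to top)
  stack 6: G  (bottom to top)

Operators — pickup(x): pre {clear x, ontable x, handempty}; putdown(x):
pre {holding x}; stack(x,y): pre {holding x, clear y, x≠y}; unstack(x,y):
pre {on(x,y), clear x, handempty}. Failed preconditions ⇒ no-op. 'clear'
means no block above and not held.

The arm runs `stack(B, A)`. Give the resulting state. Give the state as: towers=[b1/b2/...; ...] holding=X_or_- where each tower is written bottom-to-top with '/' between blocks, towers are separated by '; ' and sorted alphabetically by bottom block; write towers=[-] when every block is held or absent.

before: towers=[A; C; D; E; F; G] holding=B
pre[stack(B, A)]: holding(B) ✓, clear(A) ✓, B≠A ✓
all met → apply stack(B, A)
after:  towers=[A/B; C; D; E; F; G] holding=-

towers=[A/B; C; D; E; F; G] holding=-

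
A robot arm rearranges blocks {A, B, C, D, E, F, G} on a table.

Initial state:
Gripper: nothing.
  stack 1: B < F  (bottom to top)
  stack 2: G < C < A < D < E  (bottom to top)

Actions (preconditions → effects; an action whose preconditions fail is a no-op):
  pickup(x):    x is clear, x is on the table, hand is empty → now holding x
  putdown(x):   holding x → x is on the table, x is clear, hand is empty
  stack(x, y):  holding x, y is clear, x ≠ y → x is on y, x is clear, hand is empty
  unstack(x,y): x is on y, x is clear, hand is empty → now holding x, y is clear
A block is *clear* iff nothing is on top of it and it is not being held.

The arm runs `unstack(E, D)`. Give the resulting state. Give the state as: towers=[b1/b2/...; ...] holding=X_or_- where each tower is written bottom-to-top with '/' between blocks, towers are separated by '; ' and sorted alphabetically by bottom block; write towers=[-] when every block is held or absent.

before: towers=[B/F; G/C/A/D/E] holding=-
pre[unstack(E, D)]: on(E,D) ok, clear(E) ok, handempty ok
all met → apply unstack(E, D)
after:  towers=[B/F; G/C/A/D] holding=E

towers=[B/F; G/C/A/D] holding=E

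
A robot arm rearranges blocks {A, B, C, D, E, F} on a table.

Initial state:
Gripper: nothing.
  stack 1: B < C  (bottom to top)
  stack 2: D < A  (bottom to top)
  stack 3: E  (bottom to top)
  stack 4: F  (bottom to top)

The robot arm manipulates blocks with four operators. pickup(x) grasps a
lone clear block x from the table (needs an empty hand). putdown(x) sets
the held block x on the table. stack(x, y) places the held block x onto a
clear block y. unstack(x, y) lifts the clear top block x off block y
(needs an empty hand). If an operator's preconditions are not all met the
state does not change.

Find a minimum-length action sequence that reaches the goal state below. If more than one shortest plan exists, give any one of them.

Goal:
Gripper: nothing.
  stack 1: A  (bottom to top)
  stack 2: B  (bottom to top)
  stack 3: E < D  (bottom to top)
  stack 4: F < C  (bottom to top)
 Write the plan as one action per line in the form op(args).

step 1 (unstack(A, D)): towers=[B/C; D; E; F] holding=A
step 2 (putdown(A)): towers=[A; B/C; D; E; F] holding=-
step 3 (pickup(D)): towers=[A; B/C; E; F] holding=D
step 4 (stack(D, E)): towers=[A; B/C; E/D; F] holding=-
step 5 (unstack(C, B)): towers=[A; B; E/D; F] holding=C
step 6 (stack(C, F)): towers=[A; B; E/D; F/C] holding=-
goal check: towers=[A; B; E/D; F/C] holding=- — reached (length 6, optimal by BFS)

unstack(A, D)
putdown(A)
pickup(D)
stack(D, E)
unstack(C, B)
stack(C, F)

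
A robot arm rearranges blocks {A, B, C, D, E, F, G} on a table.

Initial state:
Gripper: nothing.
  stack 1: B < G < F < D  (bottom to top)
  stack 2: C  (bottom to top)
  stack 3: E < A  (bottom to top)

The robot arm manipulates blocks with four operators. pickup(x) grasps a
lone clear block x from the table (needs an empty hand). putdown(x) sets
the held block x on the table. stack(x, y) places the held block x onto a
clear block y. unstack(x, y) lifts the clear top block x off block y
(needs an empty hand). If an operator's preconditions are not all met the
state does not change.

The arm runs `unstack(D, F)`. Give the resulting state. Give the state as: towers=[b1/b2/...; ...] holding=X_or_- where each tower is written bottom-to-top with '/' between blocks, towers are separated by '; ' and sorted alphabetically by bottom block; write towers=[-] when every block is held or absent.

towers=[B/G/F; C; E/A] holding=D

before: towers=[B/G/F/D; C; E/A] holding=-
pre[unstack(D, F)]: on(D,F) ✓, clear(D) ✓, handempty ✓
all met → apply unstack(D, F)
after:  towers=[B/G/F; C; E/A] holding=D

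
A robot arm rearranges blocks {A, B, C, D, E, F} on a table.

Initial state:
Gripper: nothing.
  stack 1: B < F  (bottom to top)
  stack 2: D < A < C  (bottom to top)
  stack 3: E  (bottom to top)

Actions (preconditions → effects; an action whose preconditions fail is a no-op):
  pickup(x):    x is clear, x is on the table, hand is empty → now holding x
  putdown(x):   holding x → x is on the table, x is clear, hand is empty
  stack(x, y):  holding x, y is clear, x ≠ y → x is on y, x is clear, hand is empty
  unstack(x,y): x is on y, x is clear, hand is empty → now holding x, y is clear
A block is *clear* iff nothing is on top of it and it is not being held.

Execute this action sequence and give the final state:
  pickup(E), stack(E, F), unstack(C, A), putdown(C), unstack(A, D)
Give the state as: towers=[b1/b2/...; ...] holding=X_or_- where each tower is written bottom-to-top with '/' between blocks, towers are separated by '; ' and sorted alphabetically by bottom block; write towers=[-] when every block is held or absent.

step 1 (pickup(E)): towers=[B/F; D/A/C] holding=E
step 2 (stack(E, F)): towers=[B/F/E; D/A/C] holding=-
step 3 (unstack(C, A)): towers=[B/F/E; D/A] holding=C
step 4 (putdown(C)): towers=[B/F/E; C; D/A] holding=-
step 5 (unstack(A, D)): towers=[B/F/E; C; D] holding=A

towers=[B/F/E; C; D] holding=A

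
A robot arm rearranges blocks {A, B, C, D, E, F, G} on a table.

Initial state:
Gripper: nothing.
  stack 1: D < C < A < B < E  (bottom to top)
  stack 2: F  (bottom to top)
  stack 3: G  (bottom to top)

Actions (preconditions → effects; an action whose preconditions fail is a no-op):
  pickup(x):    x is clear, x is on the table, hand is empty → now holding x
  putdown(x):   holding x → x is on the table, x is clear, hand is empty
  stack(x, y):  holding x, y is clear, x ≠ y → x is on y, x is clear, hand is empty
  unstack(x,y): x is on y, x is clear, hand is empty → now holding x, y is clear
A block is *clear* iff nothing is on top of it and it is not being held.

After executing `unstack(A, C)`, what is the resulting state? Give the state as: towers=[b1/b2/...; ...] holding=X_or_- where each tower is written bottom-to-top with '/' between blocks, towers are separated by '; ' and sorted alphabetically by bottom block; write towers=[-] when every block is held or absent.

before: towers=[D/C/A/B/E; F; G] holding=-
pre[unstack(A, C)]: on(A,C) ✓, clear(A) ✗, handempty ✓
clear(A) unmet → unstack(A, C) is a no-op
after:  towers=[D/C/A/B/E; F; G] holding=-

towers=[D/C/A/B/E; F; G] holding=-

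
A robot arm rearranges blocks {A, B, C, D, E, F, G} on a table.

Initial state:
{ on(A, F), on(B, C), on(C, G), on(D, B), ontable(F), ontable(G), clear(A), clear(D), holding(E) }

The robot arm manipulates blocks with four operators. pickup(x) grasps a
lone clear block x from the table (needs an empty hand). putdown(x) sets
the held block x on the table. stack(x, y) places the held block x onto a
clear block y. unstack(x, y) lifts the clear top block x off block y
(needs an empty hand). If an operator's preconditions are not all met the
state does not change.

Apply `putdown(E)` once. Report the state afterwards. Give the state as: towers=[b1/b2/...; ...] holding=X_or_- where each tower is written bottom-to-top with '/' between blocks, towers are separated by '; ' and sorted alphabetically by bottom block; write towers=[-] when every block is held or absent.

towers=[E; F/A; G/C/B/D] holding=-

before: towers=[F/A; G/C/B/D] holding=E
pre[putdown(E)]: holding(E) ✓
all met → apply putdown(E)
after:  towers=[E; F/A; G/C/B/D] holding=-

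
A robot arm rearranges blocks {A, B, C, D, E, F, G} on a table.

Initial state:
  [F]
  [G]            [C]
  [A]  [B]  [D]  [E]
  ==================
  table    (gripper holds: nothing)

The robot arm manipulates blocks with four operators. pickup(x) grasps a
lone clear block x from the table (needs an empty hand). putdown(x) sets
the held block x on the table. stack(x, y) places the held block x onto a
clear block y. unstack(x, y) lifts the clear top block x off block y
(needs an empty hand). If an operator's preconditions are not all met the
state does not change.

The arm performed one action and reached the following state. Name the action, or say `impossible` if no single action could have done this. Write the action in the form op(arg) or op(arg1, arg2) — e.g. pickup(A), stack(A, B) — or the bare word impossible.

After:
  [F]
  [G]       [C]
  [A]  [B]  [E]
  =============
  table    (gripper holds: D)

pickup(D)

target: towers=[A/G/F; B; E/C] holding=D
         pickup(B) → towers=[A/G/F; D; E/C] holding=B
     unstack(F, G) → towers=[A/G; B; D; E/C] holding=F
         pickup(D) → towers=[A/G/F; B; E/C] holding=D  ← match
     unstack(C, E) → towers=[A/G/F; B; D; E] holding=C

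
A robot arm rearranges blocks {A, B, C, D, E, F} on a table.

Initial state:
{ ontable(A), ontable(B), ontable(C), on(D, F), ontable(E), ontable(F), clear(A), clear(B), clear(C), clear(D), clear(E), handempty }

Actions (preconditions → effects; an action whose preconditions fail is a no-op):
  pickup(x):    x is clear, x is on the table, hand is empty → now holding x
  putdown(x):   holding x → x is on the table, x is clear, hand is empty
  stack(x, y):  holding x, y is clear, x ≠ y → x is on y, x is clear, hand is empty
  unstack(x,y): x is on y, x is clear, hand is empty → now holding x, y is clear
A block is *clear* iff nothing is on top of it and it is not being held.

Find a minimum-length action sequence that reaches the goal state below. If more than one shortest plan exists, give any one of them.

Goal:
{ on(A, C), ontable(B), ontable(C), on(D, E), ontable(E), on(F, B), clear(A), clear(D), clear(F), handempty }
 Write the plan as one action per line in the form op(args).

unstack(D, F)
stack(D, E)
pickup(F)
stack(F, B)
pickup(A)
stack(A, C)

step 1 (unstack(D, F)): towers=[A; B; C; E; F] holding=D
step 2 (stack(D, E)): towers=[A; B; C; E/D; F] holding=-
step 3 (pickup(F)): towers=[A; B; C; E/D] holding=F
step 4 (stack(F, B)): towers=[A; B/F; C; E/D] holding=-
step 5 (pickup(A)): towers=[B/F; C; E/D] holding=A
step 6 (stack(A, C)): towers=[B/F; C/A; E/D] holding=-
goal check: towers=[B/F; C/A; E/D] holding=- — reached (length 6, optimal by BFS)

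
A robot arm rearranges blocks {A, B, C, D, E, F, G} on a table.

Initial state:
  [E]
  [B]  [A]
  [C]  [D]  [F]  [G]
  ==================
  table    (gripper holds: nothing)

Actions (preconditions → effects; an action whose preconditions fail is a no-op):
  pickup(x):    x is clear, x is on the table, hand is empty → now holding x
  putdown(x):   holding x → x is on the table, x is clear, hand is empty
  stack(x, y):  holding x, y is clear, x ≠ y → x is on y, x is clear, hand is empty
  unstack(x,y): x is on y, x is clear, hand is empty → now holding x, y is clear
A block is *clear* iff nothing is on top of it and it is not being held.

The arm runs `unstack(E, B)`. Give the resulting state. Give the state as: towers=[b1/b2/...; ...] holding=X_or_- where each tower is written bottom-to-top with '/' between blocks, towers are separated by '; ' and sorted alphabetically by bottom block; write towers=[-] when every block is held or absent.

towers=[C/B; D/A; F; G] holding=E

before: towers=[C/B/E; D/A; F; G] holding=-
pre[unstack(E, B)]: on(E,B) yes, clear(E) yes, handempty yes
all met → apply unstack(E, B)
after:  towers=[C/B; D/A; F; G] holding=E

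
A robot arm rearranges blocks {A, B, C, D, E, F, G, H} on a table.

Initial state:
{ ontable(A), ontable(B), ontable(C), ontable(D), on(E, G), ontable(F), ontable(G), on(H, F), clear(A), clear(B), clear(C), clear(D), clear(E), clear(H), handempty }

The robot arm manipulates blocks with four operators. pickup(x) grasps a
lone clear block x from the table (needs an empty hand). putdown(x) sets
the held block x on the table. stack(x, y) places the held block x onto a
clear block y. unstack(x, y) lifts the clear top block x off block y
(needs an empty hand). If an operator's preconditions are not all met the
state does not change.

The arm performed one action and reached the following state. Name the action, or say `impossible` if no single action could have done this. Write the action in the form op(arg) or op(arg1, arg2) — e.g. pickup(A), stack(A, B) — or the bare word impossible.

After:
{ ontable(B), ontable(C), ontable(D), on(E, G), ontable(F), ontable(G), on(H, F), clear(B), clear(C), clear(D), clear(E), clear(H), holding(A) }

pickup(A)

target: towers=[B; C; D; F/H; G/E] holding=A
         pickup(A) → towers=[B; C; D; F/H; G/E] holding=A  ← match
     unstack(E, G) → towers=[A; B; C; D; F/H; G] holding=E
     unstack(H, F) → towers=[A; B; C; D; F; G/E] holding=H
         pickup(B) → towers=[A; C; D; F/H; G/E] holding=B
         pickup(D) → towers=[A; B; C; F/H; G/E] holding=D
         pickup(C) → towers=[A; B; D; F/H; G/E] holding=C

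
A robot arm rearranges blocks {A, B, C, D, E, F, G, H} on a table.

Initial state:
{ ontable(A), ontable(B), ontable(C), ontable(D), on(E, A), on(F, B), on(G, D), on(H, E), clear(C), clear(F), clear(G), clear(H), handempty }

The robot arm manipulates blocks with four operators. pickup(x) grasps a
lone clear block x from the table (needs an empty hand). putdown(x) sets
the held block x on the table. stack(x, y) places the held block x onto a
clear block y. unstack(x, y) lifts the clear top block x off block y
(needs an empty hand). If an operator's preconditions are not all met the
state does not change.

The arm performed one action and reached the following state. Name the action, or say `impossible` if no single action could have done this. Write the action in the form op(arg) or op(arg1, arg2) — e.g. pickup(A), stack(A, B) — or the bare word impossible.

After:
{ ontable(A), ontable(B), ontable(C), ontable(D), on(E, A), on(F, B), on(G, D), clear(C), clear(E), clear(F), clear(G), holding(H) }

target: towers=[A/E; B/F; C; D/G] holding=H
     unstack(G, D) → towers=[A/E/H; B/F; C; D] holding=G
     unstack(H, E) → towers=[A/E; B/F; C; D/G] holding=H  ← match
     unstack(F, B) → towers=[A/E/H; B; C; D/G] holding=F
         pickup(C) → towers=[A/E/H; B/F; D/G] holding=C

unstack(H, E)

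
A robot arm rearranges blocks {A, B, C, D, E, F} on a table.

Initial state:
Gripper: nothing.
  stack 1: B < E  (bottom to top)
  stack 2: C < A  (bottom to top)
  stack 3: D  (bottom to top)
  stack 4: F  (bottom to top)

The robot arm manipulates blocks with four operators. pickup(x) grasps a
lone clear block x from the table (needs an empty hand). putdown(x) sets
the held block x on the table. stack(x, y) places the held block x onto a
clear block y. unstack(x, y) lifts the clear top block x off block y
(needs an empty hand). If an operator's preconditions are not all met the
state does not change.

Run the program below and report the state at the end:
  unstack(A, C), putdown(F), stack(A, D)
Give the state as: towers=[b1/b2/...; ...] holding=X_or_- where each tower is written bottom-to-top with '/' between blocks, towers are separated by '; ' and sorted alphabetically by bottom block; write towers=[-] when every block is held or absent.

step 1 (unstack(A, C)): towers=[B/E; C; D; F] holding=A
step 2 (putdown(F)) [no-op]: towers=[B/E; C; D; F] holding=A
step 3 (stack(A, D)): towers=[B/E; C; D/A; F] holding=-

towers=[B/E; C; D/A; F] holding=-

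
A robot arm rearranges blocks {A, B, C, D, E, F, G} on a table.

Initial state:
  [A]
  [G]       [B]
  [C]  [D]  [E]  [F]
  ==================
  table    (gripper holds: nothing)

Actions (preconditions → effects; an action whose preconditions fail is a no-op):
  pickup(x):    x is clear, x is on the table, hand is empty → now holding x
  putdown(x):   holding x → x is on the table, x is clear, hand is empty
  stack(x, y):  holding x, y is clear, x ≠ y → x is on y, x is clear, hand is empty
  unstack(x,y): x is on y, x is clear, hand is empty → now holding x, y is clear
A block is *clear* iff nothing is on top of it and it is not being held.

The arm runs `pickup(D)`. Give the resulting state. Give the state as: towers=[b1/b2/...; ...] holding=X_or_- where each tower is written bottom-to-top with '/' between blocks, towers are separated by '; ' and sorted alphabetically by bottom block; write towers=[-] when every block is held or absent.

towers=[C/G/A; E/B; F] holding=D

before: towers=[C/G/A; D; E/B; F] holding=-
pre[pickup(D)]: clear(D) ✓, ontable(D) ✓, handempty ✓
all met → apply pickup(D)
after:  towers=[C/G/A; E/B; F] holding=D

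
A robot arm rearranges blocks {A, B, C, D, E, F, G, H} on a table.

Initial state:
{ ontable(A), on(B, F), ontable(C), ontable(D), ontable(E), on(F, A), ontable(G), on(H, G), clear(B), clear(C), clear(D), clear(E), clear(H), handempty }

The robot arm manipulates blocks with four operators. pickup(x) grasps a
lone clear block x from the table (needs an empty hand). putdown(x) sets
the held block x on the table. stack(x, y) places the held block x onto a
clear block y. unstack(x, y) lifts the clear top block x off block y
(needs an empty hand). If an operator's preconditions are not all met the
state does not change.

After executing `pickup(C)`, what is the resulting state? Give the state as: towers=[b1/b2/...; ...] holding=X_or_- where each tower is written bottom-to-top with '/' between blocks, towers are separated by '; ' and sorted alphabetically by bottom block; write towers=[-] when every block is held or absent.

before: towers=[A/F/B; C; D; E; G/H] holding=-
pre[pickup(C)]: clear(C) yes, ontable(C) yes, handempty yes
all met → apply pickup(C)
after:  towers=[A/F/B; D; E; G/H] holding=C

towers=[A/F/B; D; E; G/H] holding=C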